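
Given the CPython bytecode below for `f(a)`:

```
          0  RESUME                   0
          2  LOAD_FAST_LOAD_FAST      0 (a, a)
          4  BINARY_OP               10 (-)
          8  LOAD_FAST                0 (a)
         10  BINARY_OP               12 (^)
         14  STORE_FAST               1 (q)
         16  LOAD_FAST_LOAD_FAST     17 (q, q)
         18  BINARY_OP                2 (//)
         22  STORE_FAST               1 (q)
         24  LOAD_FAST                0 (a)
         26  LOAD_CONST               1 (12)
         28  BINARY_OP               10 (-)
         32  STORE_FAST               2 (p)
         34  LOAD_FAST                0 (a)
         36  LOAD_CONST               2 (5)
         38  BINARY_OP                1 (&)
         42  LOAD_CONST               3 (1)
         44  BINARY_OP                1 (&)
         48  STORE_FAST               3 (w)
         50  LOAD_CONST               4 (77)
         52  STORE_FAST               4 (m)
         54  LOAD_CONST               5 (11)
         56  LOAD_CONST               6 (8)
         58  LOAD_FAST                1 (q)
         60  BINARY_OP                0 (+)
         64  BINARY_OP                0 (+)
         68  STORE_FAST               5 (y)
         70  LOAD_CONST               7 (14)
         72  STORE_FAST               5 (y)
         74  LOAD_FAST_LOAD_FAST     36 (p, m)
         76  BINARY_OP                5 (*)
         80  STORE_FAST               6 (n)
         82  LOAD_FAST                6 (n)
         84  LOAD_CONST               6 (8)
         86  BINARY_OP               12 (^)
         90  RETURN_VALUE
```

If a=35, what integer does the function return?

1763

LOAD_FAST_LOAD_FAST a,a → push 35,35. Stack: [35, 35]
BINARY_OP - → 35 - 35 = 0. Stack: [0]
LOAD_FAST a → push 35. Stack: [0, 35]
BINARY_OP ^ → 0 ^ 35 = 35. Stack: [35]
STORE_FAST q → q=35. Stack: []
LOAD_FAST_LOAD_FAST q,q → push 35,35. Stack: [35, 35]
BINARY_OP // → 35 // 35 = 1. Stack: [1]
STORE_FAST q → q=1. Stack: []
LOAD_FAST a → push 35. Stack: [35]
LOAD_CONST → push 12. Stack: [35, 12]
BINARY_OP - → 35 - 12 = 23. Stack: [23]
STORE_FAST p → p=23. Stack: []
LOAD_FAST a → push 35. Stack: [35]
LOAD_CONST → push 5. Stack: [35, 5]
BINARY_OP & → 35 & 5 = 1. Stack: [1]
LOAD_CONST → push 1. Stack: [1, 1]
BINARY_OP & → 1 & 1 = 1. Stack: [1]
STORE_FAST w → w=1. Stack: []
LOAD_CONST → push 77. Stack: [77]
STORE_FAST m → m=77. Stack: []
LOAD_CONST → push 11. Stack: [11]
LOAD_CONST → push 8. Stack: [11, 8]
LOAD_FAST q → push 1. Stack: [11, 8, 1]
BINARY_OP + → 8 + 1 = 9. Stack: [11, 9]
BINARY_OP + → 11 + 9 = 20. Stack: [20]
STORE_FAST y → y=20. Stack: []
LOAD_CONST → push 14. Stack: [14]
STORE_FAST y → y=14. Stack: []
LOAD_FAST_LOAD_FAST p,m → push 23,77. Stack: [23, 77]
BINARY_OP * → 23 * 77 = 1771. Stack: [1771]
STORE_FAST n → n=1771. Stack: []
LOAD_FAST n → push 1771. Stack: [1771]
LOAD_CONST → push 8. Stack: [1771, 8]
BINARY_OP ^ → 1771 ^ 8 = 1763. Stack: [1763]
RETURN_VALUE → return 1763.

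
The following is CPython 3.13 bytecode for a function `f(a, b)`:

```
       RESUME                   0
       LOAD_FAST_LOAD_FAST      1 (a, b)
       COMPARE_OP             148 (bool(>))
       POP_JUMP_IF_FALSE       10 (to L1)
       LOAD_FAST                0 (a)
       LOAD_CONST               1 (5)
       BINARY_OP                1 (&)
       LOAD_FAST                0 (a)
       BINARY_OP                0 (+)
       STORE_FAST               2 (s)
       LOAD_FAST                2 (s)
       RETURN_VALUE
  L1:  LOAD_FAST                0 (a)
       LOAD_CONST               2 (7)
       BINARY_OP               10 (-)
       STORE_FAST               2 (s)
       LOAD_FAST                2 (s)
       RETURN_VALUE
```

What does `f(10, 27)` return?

3

LOAD_FAST_LOAD_FAST a,b → push 10,27. Stack: [10, 27]
COMPARE_OP bool(>) → 10 vs 27 = False. Stack: [False]
POP_JUMP_IF_FALSE → pop False; jump. Stack: []
LOAD_FAST a → push 10. Stack: [10]
LOAD_CONST → push 7. Stack: [10, 7]
BINARY_OP - → 10 - 7 = 3. Stack: [3]
STORE_FAST s → s=3. Stack: []
LOAD_FAST s → push 3. Stack: [3]
RETURN_VALUE → return 3.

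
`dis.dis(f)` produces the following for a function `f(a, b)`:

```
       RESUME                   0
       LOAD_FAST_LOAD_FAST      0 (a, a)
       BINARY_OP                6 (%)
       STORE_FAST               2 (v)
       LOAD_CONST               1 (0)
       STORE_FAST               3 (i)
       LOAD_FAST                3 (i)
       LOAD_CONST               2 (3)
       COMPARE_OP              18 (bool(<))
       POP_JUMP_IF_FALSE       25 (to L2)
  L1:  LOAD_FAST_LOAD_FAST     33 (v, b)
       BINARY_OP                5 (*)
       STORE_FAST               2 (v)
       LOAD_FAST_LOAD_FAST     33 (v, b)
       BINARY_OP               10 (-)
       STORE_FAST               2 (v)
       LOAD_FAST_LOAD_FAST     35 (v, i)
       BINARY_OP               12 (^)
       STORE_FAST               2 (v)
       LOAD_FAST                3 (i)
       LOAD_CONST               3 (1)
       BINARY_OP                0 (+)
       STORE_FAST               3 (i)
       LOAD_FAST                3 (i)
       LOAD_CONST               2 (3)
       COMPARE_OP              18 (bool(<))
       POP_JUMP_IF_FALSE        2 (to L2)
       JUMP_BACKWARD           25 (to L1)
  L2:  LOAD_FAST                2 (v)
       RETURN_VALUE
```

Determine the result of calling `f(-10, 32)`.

LOAD_FAST_LOAD_FAST a,a → push -10,-10
BINARY_OP % → -10 % -10 = 0
STORE_FAST v → v=0
LOAD_CONST → push 0
STORE_FAST i → i=0
LOAD_FAST i → push 0
LOAD_CONST → push 3
COMPARE_OP bool(<) → 0 vs 3 = True
POP_JUMP_IF_FALSE → pop True; no jump
LOAD_FAST_LOAD_FAST v,b → push 0,32
BINARY_OP * → 0 * 32 = 0
STORE_FAST v → v=0
LOAD_FAST_LOAD_FAST v,b → push 0,32
BINARY_OP - → 0 - 32 = -32
STORE_FAST v → v=-32
LOAD_FAST_LOAD_FAST v,i → push -32,0
BINARY_OP ^ → -32 ^ 0 = -32
STORE_FAST v → v=-32
LOAD_FAST i → push 0
LOAD_CONST → push 1
BINARY_OP + → 0 + 1 = 1
STORE_FAST i → i=1
LOAD_FAST i → push 1
LOAD_CONST → push 3
COMPARE_OP bool(<) → 1 vs 3 = True
POP_JUMP_IF_FALSE → pop True; no jump
LOAD_FAST_LOAD_FAST v,b → push -32,32
BINARY_OP * → -32 * 32 = -1024
STORE_FAST v → v=-1024
LOAD_FAST_LOAD_FAST v,b → push -1024,32
BINARY_OP - → -1024 - 32 = -1056
STORE_FAST v → v=-1056
LOAD_FAST_LOAD_FAST v,i → push -1056,1
BINARY_OP ^ → -1056 ^ 1 = -1055
STORE_FAST v → v=-1055
LOAD_FAST i → push 1
LOAD_CONST → push 1
BINARY_OP + → 1 + 1 = 2
STORE_FAST i → i=2
LOAD_FAST i → push 2
LOAD_CONST → push 3
COMPARE_OP bool(<) → 2 vs 3 = True
POP_JUMP_IF_FALSE → pop True; no jump
LOAD_FAST_LOAD_FAST v,b → push -1055,32
BINARY_OP * → -1055 * 32 = -33760
STORE_FAST v → v=-33760
LOAD_FAST_LOAD_FAST v,b → push -33760,32
BINARY_OP - → -33760 - 32 = -33792
STORE_FAST v → v=-33792
LOAD_FAST_LOAD_FAST v,i → push -33792,2
BINARY_OP ^ → -33792 ^ 2 = -33790
STORE_FAST v → v=-33790
LOAD_FAST i → push 2
LOAD_CONST → push 1
BINARY_OP + → 2 + 1 = 3
STORE_FAST i → i=3
LOAD_FAST i → push 3
LOAD_CONST → push 3
COMPARE_OP bool(<) → 3 vs 3 = False
POP_JUMP_IF_FALSE → pop False; jump
LOAD_FAST v → push -33790
RETURN_VALUE → return -33790.

-33790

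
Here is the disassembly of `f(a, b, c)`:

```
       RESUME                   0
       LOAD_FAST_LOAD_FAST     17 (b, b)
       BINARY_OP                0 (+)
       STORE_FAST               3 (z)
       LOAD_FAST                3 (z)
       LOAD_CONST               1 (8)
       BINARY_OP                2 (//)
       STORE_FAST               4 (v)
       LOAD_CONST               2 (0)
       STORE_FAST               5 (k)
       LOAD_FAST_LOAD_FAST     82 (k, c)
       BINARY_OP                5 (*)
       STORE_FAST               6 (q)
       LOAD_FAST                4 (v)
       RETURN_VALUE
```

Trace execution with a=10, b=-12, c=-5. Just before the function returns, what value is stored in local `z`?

-24

LOAD_FAST_LOAD_FAST b,b → push -12,-12. Stack: [-12, -12]
BINARY_OP + → -12 + -12 = -24. Stack: [-24]
STORE_FAST z → z=-24. Stack: []
LOAD_FAST z → push -24. Stack: [-24]
LOAD_CONST → push 8. Stack: [-24, 8]
BINARY_OP // → -24 // 8 = -3. Stack: [-3]
STORE_FAST v → v=-3. Stack: []
LOAD_CONST → push 0. Stack: [0]
STORE_FAST k → k=0. Stack: []
LOAD_FAST_LOAD_FAST k,c → push 0,-5. Stack: [0, -5]
BINARY_OP * → 0 * -5 = 0. Stack: [0]
STORE_FAST q → q=0. Stack: []
LOAD_FAST v → push -3. Stack: [-3]
RETURN_VALUE → return -3.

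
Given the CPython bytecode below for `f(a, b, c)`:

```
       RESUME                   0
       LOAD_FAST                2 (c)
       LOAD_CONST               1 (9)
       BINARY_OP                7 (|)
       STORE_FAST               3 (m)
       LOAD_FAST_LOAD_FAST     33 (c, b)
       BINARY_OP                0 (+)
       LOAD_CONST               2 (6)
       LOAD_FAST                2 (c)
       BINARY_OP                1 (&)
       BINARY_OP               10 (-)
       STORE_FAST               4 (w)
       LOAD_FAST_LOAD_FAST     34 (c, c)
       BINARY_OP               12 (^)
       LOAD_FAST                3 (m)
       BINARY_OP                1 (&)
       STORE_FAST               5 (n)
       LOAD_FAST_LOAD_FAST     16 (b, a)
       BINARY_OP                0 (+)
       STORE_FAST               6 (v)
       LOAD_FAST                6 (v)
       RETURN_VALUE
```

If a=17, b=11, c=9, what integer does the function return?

28

LOAD_FAST c → push 9. Stack: [9]
LOAD_CONST → push 9. Stack: [9, 9]
BINARY_OP | → 9 | 9 = 9. Stack: [9]
STORE_FAST m → m=9. Stack: []
LOAD_FAST_LOAD_FAST c,b → push 9,11. Stack: [9, 11]
BINARY_OP + → 9 + 11 = 20. Stack: [20]
LOAD_CONST → push 6. Stack: [20, 6]
LOAD_FAST c → push 9. Stack: [20, 6, 9]
BINARY_OP & → 6 & 9 = 0. Stack: [20, 0]
BINARY_OP - → 20 - 0 = 20. Stack: [20]
STORE_FAST w → w=20. Stack: []
LOAD_FAST_LOAD_FAST c,c → push 9,9. Stack: [9, 9]
BINARY_OP ^ → 9 ^ 9 = 0. Stack: [0]
LOAD_FAST m → push 9. Stack: [0, 9]
BINARY_OP & → 0 & 9 = 0. Stack: [0]
STORE_FAST n → n=0. Stack: []
LOAD_FAST_LOAD_FAST b,a → push 11,17. Stack: [11, 17]
BINARY_OP + → 11 + 17 = 28. Stack: [28]
STORE_FAST v → v=28. Stack: []
LOAD_FAST v → push 28. Stack: [28]
RETURN_VALUE → return 28.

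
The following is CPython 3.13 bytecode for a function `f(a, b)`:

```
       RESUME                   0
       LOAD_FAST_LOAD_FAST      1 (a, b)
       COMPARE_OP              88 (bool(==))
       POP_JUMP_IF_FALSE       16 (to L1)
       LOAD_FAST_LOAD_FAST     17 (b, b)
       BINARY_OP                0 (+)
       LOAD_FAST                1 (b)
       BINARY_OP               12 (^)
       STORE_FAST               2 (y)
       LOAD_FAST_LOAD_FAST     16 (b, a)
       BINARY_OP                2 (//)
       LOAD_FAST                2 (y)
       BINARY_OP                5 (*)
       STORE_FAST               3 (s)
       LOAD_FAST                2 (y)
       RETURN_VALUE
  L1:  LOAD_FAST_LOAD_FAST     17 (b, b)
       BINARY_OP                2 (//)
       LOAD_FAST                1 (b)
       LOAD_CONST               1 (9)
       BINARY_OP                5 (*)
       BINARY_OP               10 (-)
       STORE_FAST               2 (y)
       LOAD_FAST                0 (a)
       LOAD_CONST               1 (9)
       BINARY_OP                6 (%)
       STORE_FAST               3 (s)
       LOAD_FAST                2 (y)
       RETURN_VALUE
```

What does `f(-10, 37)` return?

LOAD_FAST_LOAD_FAST a,b → push -10,37. Stack: [-10, 37]
COMPARE_OP bool(==) → -10 vs 37 = False. Stack: [False]
POP_JUMP_IF_FALSE → pop False; jump. Stack: []
LOAD_FAST_LOAD_FAST b,b → push 37,37. Stack: [37, 37]
BINARY_OP // → 37 // 37 = 1. Stack: [1]
LOAD_FAST b → push 37. Stack: [1, 37]
LOAD_CONST → push 9. Stack: [1, 37, 9]
BINARY_OP * → 37 * 9 = 333. Stack: [1, 333]
BINARY_OP - → 1 - 333 = -332. Stack: [-332]
STORE_FAST y → y=-332. Stack: []
LOAD_FAST a → push -10. Stack: [-10]
LOAD_CONST → push 9. Stack: [-10, 9]
BINARY_OP % → -10 % 9 = 8. Stack: [8]
STORE_FAST s → s=8. Stack: []
LOAD_FAST y → push -332. Stack: [-332]
RETURN_VALUE → return -332.

-332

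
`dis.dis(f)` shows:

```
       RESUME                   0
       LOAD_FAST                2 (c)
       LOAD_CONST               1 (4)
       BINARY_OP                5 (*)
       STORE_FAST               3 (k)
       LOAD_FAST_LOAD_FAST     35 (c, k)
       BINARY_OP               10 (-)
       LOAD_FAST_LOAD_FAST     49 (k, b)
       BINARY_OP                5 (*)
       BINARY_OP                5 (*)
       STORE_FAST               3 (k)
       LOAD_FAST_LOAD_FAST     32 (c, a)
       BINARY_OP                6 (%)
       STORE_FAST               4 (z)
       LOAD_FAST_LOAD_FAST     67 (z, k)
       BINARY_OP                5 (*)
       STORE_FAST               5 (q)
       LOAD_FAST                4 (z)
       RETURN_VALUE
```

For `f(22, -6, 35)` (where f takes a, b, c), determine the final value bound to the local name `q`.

LOAD_FAST c → push 35. Stack: [35]
LOAD_CONST → push 4. Stack: [35, 4]
BINARY_OP * → 35 * 4 = 140. Stack: [140]
STORE_FAST k → k=140. Stack: []
LOAD_FAST_LOAD_FAST c,k → push 35,140. Stack: [35, 140]
BINARY_OP - → 35 - 140 = -105. Stack: [-105]
LOAD_FAST_LOAD_FAST k,b → push 140,-6. Stack: [-105, 140, -6]
BINARY_OP * → 140 * -6 = -840. Stack: [-105, -840]
BINARY_OP * → -105 * -840 = 88200. Stack: [88200]
STORE_FAST k → k=88200. Stack: []
LOAD_FAST_LOAD_FAST c,a → push 35,22. Stack: [35, 22]
BINARY_OP % → 35 % 22 = 13. Stack: [13]
STORE_FAST z → z=13. Stack: []
LOAD_FAST_LOAD_FAST z,k → push 13,88200. Stack: [13, 88200]
BINARY_OP * → 13 * 88200 = 1146600. Stack: [1146600]
STORE_FAST q → q=1146600. Stack: []
LOAD_FAST z → push 13. Stack: [13]
RETURN_VALUE → return 13.

1146600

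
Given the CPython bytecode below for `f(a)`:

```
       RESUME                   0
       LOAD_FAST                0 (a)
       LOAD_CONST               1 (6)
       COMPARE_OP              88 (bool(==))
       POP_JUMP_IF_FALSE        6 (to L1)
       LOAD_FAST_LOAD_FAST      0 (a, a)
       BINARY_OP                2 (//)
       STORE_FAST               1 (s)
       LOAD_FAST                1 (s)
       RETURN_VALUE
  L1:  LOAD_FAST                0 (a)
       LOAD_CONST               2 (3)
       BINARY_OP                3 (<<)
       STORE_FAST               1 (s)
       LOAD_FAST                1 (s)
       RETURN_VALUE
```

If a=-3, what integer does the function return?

-24

LOAD_FAST a → push -3. Stack: [-3]
LOAD_CONST → push 6. Stack: [-3, 6]
COMPARE_OP bool(==) → -3 vs 6 = False. Stack: [False]
POP_JUMP_IF_FALSE → pop False; jump. Stack: []
LOAD_FAST a → push -3. Stack: [-3]
LOAD_CONST → push 3. Stack: [-3, 3]
BINARY_OP << → -3 << 3 = -24. Stack: [-24]
STORE_FAST s → s=-24. Stack: []
LOAD_FAST s → push -24. Stack: [-24]
RETURN_VALUE → return -24.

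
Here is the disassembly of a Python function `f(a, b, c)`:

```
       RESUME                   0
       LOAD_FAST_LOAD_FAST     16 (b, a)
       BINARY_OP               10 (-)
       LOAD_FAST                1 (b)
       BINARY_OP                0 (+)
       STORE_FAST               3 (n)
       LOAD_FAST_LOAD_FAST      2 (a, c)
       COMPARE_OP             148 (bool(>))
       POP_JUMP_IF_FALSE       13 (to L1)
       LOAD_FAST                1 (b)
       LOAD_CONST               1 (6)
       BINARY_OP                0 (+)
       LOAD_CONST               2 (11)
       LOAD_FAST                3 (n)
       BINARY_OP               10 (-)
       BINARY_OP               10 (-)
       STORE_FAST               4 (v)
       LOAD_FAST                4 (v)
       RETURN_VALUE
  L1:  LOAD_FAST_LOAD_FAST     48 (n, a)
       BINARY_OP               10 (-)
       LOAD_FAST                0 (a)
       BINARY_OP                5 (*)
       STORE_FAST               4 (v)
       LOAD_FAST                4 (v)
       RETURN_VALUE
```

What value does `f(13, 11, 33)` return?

-52

LOAD_FAST_LOAD_FAST b,a → push 11,13. Stack: [11, 13]
BINARY_OP - → 11 - 13 = -2. Stack: [-2]
LOAD_FAST b → push 11. Stack: [-2, 11]
BINARY_OP + → -2 + 11 = 9. Stack: [9]
STORE_FAST n → n=9. Stack: []
LOAD_FAST_LOAD_FAST a,c → push 13,33. Stack: [13, 33]
COMPARE_OP bool(>) → 13 vs 33 = False. Stack: [False]
POP_JUMP_IF_FALSE → pop False; jump. Stack: []
LOAD_FAST_LOAD_FAST n,a → push 9,13. Stack: [9, 13]
BINARY_OP - → 9 - 13 = -4. Stack: [-4]
LOAD_FAST a → push 13. Stack: [-4, 13]
BINARY_OP * → -4 * 13 = -52. Stack: [-52]
STORE_FAST v → v=-52. Stack: []
LOAD_FAST v → push -52. Stack: [-52]
RETURN_VALUE → return -52.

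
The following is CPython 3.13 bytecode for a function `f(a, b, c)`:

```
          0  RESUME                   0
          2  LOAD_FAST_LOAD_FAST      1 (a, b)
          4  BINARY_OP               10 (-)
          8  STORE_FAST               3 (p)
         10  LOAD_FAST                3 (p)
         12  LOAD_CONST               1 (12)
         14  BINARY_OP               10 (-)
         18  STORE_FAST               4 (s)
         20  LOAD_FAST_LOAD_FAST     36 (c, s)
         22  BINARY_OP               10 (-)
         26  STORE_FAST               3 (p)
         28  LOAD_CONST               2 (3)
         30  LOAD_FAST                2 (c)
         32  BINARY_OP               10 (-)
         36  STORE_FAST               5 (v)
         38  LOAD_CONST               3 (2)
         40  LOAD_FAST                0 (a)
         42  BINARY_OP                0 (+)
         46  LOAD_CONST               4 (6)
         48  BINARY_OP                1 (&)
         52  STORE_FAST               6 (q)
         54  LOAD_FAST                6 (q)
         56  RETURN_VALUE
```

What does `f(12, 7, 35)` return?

6

LOAD_FAST_LOAD_FAST a,b → push 12,7. Stack: [12, 7]
BINARY_OP - → 12 - 7 = 5. Stack: [5]
STORE_FAST p → p=5. Stack: []
LOAD_FAST p → push 5. Stack: [5]
LOAD_CONST → push 12. Stack: [5, 12]
BINARY_OP - → 5 - 12 = -7. Stack: [-7]
STORE_FAST s → s=-7. Stack: []
LOAD_FAST_LOAD_FAST c,s → push 35,-7. Stack: [35, -7]
BINARY_OP - → 35 - -7 = 42. Stack: [42]
STORE_FAST p → p=42. Stack: []
LOAD_CONST → push 3. Stack: [3]
LOAD_FAST c → push 35. Stack: [3, 35]
BINARY_OP - → 3 - 35 = -32. Stack: [-32]
STORE_FAST v → v=-32. Stack: []
LOAD_CONST → push 2. Stack: [2]
LOAD_FAST a → push 12. Stack: [2, 12]
BINARY_OP + → 2 + 12 = 14. Stack: [14]
LOAD_CONST → push 6. Stack: [14, 6]
BINARY_OP & → 14 & 6 = 6. Stack: [6]
STORE_FAST q → q=6. Stack: []
LOAD_FAST q → push 6. Stack: [6]
RETURN_VALUE → return 6.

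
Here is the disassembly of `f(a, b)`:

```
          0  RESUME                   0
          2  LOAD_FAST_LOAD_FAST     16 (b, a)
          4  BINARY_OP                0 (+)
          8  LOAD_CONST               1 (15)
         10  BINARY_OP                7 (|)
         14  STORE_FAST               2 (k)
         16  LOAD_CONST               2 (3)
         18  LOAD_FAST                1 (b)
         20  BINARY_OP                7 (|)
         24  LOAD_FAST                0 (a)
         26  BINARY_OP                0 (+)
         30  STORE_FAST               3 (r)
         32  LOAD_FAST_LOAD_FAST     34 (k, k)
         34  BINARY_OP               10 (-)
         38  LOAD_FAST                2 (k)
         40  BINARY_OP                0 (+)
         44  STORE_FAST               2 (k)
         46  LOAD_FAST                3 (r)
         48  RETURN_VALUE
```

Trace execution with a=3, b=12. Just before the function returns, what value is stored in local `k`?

LOAD_FAST_LOAD_FAST b,a → push 12,3. Stack: [12, 3]
BINARY_OP + → 12 + 3 = 15. Stack: [15]
LOAD_CONST → push 15. Stack: [15, 15]
BINARY_OP | → 15 | 15 = 15. Stack: [15]
STORE_FAST k → k=15. Stack: []
LOAD_CONST → push 3. Stack: [3]
LOAD_FAST b → push 12. Stack: [3, 12]
BINARY_OP | → 3 | 12 = 15. Stack: [15]
LOAD_FAST a → push 3. Stack: [15, 3]
BINARY_OP + → 15 + 3 = 18. Stack: [18]
STORE_FAST r → r=18. Stack: []
LOAD_FAST_LOAD_FAST k,k → push 15,15. Stack: [15, 15]
BINARY_OP - → 15 - 15 = 0. Stack: [0]
LOAD_FAST k → push 15. Stack: [0, 15]
BINARY_OP + → 0 + 15 = 15. Stack: [15]
STORE_FAST k → k=15. Stack: []
LOAD_FAST r → push 18. Stack: [18]
RETURN_VALUE → return 18.

15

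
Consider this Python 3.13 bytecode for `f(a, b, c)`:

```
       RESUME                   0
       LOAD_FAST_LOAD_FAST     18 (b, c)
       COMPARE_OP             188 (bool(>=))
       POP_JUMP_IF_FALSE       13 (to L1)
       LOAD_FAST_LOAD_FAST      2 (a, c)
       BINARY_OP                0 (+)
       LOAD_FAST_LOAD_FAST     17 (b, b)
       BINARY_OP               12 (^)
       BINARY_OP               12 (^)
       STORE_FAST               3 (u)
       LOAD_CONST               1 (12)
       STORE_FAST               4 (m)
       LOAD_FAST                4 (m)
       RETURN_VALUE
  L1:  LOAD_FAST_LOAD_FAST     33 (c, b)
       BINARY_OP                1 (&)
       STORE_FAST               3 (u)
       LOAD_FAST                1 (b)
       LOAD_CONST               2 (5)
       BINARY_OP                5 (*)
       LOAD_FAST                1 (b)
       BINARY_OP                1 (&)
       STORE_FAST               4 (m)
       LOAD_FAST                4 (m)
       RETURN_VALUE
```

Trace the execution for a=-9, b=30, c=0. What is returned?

12

LOAD_FAST_LOAD_FAST b,c → push 30,0. Stack: [30, 0]
COMPARE_OP bool(>=) → 30 vs 0 = True. Stack: [True]
POP_JUMP_IF_FALSE → pop True; no jump. Stack: []
LOAD_FAST_LOAD_FAST a,c → push -9,0. Stack: [-9, 0]
BINARY_OP + → -9 + 0 = -9. Stack: [-9]
LOAD_FAST_LOAD_FAST b,b → push 30,30. Stack: [-9, 30, 30]
BINARY_OP ^ → 30 ^ 30 = 0. Stack: [-9, 0]
BINARY_OP ^ → -9 ^ 0 = -9. Stack: [-9]
STORE_FAST u → u=-9. Stack: []
LOAD_CONST → push 12. Stack: [12]
STORE_FAST m → m=12. Stack: []
LOAD_FAST m → push 12. Stack: [12]
RETURN_VALUE → return 12.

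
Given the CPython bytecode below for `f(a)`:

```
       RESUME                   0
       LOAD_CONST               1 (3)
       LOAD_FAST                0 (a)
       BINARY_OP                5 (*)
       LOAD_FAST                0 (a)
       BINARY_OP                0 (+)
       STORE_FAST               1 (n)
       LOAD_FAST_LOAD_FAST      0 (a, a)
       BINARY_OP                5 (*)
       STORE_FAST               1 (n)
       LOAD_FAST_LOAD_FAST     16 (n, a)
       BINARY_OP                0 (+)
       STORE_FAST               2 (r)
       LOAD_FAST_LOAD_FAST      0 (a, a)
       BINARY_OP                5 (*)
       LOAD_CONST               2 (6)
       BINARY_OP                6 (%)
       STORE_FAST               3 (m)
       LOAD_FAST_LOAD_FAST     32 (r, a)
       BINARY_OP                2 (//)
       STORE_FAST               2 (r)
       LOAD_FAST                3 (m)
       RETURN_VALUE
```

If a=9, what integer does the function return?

LOAD_CONST → push 3. Stack: [3]
LOAD_FAST a → push 9. Stack: [3, 9]
BINARY_OP * → 3 * 9 = 27. Stack: [27]
LOAD_FAST a → push 9. Stack: [27, 9]
BINARY_OP + → 27 + 9 = 36. Stack: [36]
STORE_FAST n → n=36. Stack: []
LOAD_FAST_LOAD_FAST a,a → push 9,9. Stack: [9, 9]
BINARY_OP * → 9 * 9 = 81. Stack: [81]
STORE_FAST n → n=81. Stack: []
LOAD_FAST_LOAD_FAST n,a → push 81,9. Stack: [81, 9]
BINARY_OP + → 81 + 9 = 90. Stack: [90]
STORE_FAST r → r=90. Stack: []
LOAD_FAST_LOAD_FAST a,a → push 9,9. Stack: [9, 9]
BINARY_OP * → 9 * 9 = 81. Stack: [81]
LOAD_CONST → push 6. Stack: [81, 6]
BINARY_OP % → 81 % 6 = 3. Stack: [3]
STORE_FAST m → m=3. Stack: []
LOAD_FAST_LOAD_FAST r,a → push 90,9. Stack: [90, 9]
BINARY_OP // → 90 // 9 = 10. Stack: [10]
STORE_FAST r → r=10. Stack: []
LOAD_FAST m → push 3. Stack: [3]
RETURN_VALUE → return 3.

3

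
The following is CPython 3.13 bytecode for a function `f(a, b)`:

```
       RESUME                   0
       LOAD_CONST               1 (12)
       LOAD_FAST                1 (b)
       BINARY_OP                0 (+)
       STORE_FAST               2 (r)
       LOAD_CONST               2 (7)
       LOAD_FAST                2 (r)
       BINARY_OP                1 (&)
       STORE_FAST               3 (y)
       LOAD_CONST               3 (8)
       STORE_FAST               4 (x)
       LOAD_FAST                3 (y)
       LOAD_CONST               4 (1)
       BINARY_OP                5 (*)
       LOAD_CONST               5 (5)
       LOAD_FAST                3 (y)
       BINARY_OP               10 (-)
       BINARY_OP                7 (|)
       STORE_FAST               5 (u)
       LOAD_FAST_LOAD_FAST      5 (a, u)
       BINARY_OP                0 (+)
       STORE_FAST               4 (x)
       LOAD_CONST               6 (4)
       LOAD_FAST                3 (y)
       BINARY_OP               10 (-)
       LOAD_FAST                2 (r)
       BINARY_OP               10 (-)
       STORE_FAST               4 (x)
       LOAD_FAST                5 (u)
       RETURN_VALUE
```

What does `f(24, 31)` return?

3

LOAD_CONST → push 12. Stack: [12]
LOAD_FAST b → push 31. Stack: [12, 31]
BINARY_OP + → 12 + 31 = 43. Stack: [43]
STORE_FAST r → r=43. Stack: []
LOAD_CONST → push 7. Stack: [7]
LOAD_FAST r → push 43. Stack: [7, 43]
BINARY_OP & → 7 & 43 = 3. Stack: [3]
STORE_FAST y → y=3. Stack: []
LOAD_CONST → push 8. Stack: [8]
STORE_FAST x → x=8. Stack: []
LOAD_FAST y → push 3. Stack: [3]
LOAD_CONST → push 1. Stack: [3, 1]
BINARY_OP * → 3 * 1 = 3. Stack: [3]
LOAD_CONST → push 5. Stack: [3, 5]
LOAD_FAST y → push 3. Stack: [3, 5, 3]
BINARY_OP - → 5 - 3 = 2. Stack: [3, 2]
BINARY_OP | → 3 | 2 = 3. Stack: [3]
STORE_FAST u → u=3. Stack: []
LOAD_FAST_LOAD_FAST a,u → push 24,3. Stack: [24, 3]
BINARY_OP + → 24 + 3 = 27. Stack: [27]
STORE_FAST x → x=27. Stack: []
LOAD_CONST → push 4. Stack: [4]
LOAD_FAST y → push 3. Stack: [4, 3]
BINARY_OP - → 4 - 3 = 1. Stack: [1]
LOAD_FAST r → push 43. Stack: [1, 43]
BINARY_OP - → 1 - 43 = -42. Stack: [-42]
STORE_FAST x → x=-42. Stack: []
LOAD_FAST u → push 3. Stack: [3]
RETURN_VALUE → return 3.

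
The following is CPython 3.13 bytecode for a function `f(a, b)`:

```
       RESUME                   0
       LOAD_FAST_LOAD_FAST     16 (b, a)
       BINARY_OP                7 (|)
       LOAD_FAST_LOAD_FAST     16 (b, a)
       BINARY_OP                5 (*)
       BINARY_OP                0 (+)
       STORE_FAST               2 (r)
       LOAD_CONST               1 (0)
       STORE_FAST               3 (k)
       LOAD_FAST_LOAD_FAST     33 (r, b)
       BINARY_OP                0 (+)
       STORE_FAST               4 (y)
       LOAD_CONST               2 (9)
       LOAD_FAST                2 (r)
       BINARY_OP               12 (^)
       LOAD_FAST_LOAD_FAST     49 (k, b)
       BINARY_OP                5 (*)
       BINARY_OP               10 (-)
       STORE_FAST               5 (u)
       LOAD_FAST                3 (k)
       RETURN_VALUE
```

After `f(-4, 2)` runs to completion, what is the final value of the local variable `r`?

-10

LOAD_FAST_LOAD_FAST b,a → push 2,-4. Stack: [2, -4]
BINARY_OP | → 2 | -4 = -2. Stack: [-2]
LOAD_FAST_LOAD_FAST b,a → push 2,-4. Stack: [-2, 2, -4]
BINARY_OP * → 2 * -4 = -8. Stack: [-2, -8]
BINARY_OP + → -2 + -8 = -10. Stack: [-10]
STORE_FAST r → r=-10. Stack: []
LOAD_CONST → push 0. Stack: [0]
STORE_FAST k → k=0. Stack: []
LOAD_FAST_LOAD_FAST r,b → push -10,2. Stack: [-10, 2]
BINARY_OP + → -10 + 2 = -8. Stack: [-8]
STORE_FAST y → y=-8. Stack: []
LOAD_CONST → push 9. Stack: [9]
LOAD_FAST r → push -10. Stack: [9, -10]
BINARY_OP ^ → 9 ^ -10 = -1. Stack: [-1]
LOAD_FAST_LOAD_FAST k,b → push 0,2. Stack: [-1, 0, 2]
BINARY_OP * → 0 * 2 = 0. Stack: [-1, 0]
BINARY_OP - → -1 - 0 = -1. Stack: [-1]
STORE_FAST u → u=-1. Stack: []
LOAD_FAST k → push 0. Stack: [0]
RETURN_VALUE → return 0.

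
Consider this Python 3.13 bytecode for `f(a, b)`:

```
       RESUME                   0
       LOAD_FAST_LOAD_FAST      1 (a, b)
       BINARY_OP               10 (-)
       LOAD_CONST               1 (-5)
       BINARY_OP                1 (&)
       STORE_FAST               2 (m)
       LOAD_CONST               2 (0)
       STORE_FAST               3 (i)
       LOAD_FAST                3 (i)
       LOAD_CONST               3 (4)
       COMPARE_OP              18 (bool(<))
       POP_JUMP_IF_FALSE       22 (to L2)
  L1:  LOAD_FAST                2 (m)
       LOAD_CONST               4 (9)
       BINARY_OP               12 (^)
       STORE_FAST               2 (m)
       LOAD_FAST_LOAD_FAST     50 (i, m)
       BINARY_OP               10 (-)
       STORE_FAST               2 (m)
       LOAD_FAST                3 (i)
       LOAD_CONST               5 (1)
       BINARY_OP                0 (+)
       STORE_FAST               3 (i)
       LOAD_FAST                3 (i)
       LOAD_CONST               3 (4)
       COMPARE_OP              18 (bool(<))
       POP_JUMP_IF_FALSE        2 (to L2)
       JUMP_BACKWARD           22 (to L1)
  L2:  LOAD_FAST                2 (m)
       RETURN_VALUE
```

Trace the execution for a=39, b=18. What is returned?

LOAD_FAST_LOAD_FAST a,b → push 39,18
BINARY_OP - → 39 - 18 = 21
LOAD_CONST → push -5
BINARY_OP & → 21 & -5 = 17
STORE_FAST m → m=17
LOAD_CONST → push 0
STORE_FAST i → i=0
LOAD_FAST i → push 0
LOAD_CONST → push 4
COMPARE_OP bool(<) → 0 vs 4 = True
POP_JUMP_IF_FALSE → pop True; no jump
LOAD_FAST m → push 17
LOAD_CONST → push 9
BINARY_OP ^ → 17 ^ 9 = 24
STORE_FAST m → m=24
LOAD_FAST_LOAD_FAST i,m → push 0,24
BINARY_OP - → 0 - 24 = -24
STORE_FAST m → m=-24
LOAD_FAST i → push 0
LOAD_CONST → push 1
BINARY_OP + → 0 + 1 = 1
STORE_FAST i → i=1
LOAD_FAST i → push 1
LOAD_CONST → push 4
COMPARE_OP bool(<) → 1 vs 4 = True
POP_JUMP_IF_FALSE → pop True; no jump
LOAD_FAST m → push -24
LOAD_CONST → push 9
BINARY_OP ^ → -24 ^ 9 = -31
STORE_FAST m → m=-31
LOAD_FAST_LOAD_FAST i,m → push 1,-31
BINARY_OP - → 1 - -31 = 32
STORE_FAST m → m=32
LOAD_FAST i → push 1
LOAD_CONST → push 1
BINARY_OP + → 1 + 1 = 2
STORE_FAST i → i=2
LOAD_FAST i → push 2
LOAD_CONST → push 4
COMPARE_OP bool(<) → 2 vs 4 = True
POP_JUMP_IF_FALSE → pop True; no jump
LOAD_FAST m → push 32
LOAD_CONST → push 9
BINARY_OP ^ → 32 ^ 9 = 41
STORE_FAST m → m=41
LOAD_FAST_LOAD_FAST i,m → push 2,41
BINARY_OP - → 2 - 41 = -39
STORE_FAST m → m=-39
LOAD_FAST i → push 2
LOAD_CONST → push 1
BINARY_OP + → 2 + 1 = 3
STORE_FAST i → i=3
LOAD_FAST i → push 3
LOAD_CONST → push 4
COMPARE_OP bool(<) → 3 vs 4 = True
POP_JUMP_IF_FALSE → pop True; no jump
LOAD_FAST m → push -39
LOAD_CONST → push 9
BINARY_OP ^ → -39 ^ 9 = -48
STORE_FAST m → m=-48
LOAD_FAST_LOAD_FAST i,m → push 3,-48
BINARY_OP - → 3 - -48 = 51
STORE_FAST m → m=51
LOAD_FAST i → push 3
LOAD_CONST → push 1
BINARY_OP + → 3 + 1 = 4
STORE_FAST i → i=4
LOAD_FAST i → push 4
LOAD_CONST → push 4
COMPARE_OP bool(<) → 4 vs 4 = False
POP_JUMP_IF_FALSE → pop False; jump
LOAD_FAST m → push 51
RETURN_VALUE → return 51.

51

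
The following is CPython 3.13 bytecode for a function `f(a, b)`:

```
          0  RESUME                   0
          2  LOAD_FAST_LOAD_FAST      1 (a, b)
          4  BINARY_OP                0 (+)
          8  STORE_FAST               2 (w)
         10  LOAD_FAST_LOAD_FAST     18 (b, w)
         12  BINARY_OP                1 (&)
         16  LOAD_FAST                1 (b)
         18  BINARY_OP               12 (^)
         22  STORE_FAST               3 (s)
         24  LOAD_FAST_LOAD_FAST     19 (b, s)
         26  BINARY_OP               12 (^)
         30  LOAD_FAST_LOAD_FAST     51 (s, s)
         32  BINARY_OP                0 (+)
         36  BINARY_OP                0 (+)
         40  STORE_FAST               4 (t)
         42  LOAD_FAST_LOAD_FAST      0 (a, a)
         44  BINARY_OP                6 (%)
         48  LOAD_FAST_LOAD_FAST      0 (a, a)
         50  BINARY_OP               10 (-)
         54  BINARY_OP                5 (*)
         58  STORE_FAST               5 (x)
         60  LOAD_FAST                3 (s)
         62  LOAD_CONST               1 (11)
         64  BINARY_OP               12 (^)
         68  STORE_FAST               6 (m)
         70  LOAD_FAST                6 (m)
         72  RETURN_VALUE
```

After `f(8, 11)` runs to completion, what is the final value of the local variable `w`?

19

LOAD_FAST_LOAD_FAST a,b → push 8,11. Stack: [8, 11]
BINARY_OP + → 8 + 11 = 19. Stack: [19]
STORE_FAST w → w=19. Stack: []
LOAD_FAST_LOAD_FAST b,w → push 11,19. Stack: [11, 19]
BINARY_OP & → 11 & 19 = 3. Stack: [3]
LOAD_FAST b → push 11. Stack: [3, 11]
BINARY_OP ^ → 3 ^ 11 = 8. Stack: [8]
STORE_FAST s → s=8. Stack: []
LOAD_FAST_LOAD_FAST b,s → push 11,8. Stack: [11, 8]
BINARY_OP ^ → 11 ^ 8 = 3. Stack: [3]
LOAD_FAST_LOAD_FAST s,s → push 8,8. Stack: [3, 8, 8]
BINARY_OP + → 8 + 8 = 16. Stack: [3, 16]
BINARY_OP + → 3 + 16 = 19. Stack: [19]
STORE_FAST t → t=19. Stack: []
LOAD_FAST_LOAD_FAST a,a → push 8,8. Stack: [8, 8]
BINARY_OP % → 8 % 8 = 0. Stack: [0]
LOAD_FAST_LOAD_FAST a,a → push 8,8. Stack: [0, 8, 8]
BINARY_OP - → 8 - 8 = 0. Stack: [0, 0]
BINARY_OP * → 0 * 0 = 0. Stack: [0]
STORE_FAST x → x=0. Stack: []
LOAD_FAST s → push 8. Stack: [8]
LOAD_CONST → push 11. Stack: [8, 11]
BINARY_OP ^ → 8 ^ 11 = 3. Stack: [3]
STORE_FAST m → m=3. Stack: []
LOAD_FAST m → push 3. Stack: [3]
RETURN_VALUE → return 3.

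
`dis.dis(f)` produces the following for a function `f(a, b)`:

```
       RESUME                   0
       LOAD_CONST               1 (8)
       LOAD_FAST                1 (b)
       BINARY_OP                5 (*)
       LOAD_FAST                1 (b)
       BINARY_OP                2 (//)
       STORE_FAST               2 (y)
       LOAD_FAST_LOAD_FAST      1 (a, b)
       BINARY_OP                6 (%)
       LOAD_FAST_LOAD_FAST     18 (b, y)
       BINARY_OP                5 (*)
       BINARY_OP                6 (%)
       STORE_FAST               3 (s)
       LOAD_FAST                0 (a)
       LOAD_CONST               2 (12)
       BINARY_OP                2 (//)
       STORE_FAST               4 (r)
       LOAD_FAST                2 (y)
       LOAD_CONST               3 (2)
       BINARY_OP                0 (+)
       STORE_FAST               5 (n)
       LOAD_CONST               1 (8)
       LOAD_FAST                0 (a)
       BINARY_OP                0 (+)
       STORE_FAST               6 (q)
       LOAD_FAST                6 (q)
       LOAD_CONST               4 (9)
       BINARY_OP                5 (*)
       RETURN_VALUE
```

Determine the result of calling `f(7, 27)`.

LOAD_CONST → push 8. Stack: [8]
LOAD_FAST b → push 27. Stack: [8, 27]
BINARY_OP * → 8 * 27 = 216. Stack: [216]
LOAD_FAST b → push 27. Stack: [216, 27]
BINARY_OP // → 216 // 27 = 8. Stack: [8]
STORE_FAST y → y=8. Stack: []
LOAD_FAST_LOAD_FAST a,b → push 7,27. Stack: [7, 27]
BINARY_OP % → 7 % 27 = 7. Stack: [7]
LOAD_FAST_LOAD_FAST b,y → push 27,8. Stack: [7, 27, 8]
BINARY_OP * → 27 * 8 = 216. Stack: [7, 216]
BINARY_OP % → 7 % 216 = 7. Stack: [7]
STORE_FAST s → s=7. Stack: []
LOAD_FAST a → push 7. Stack: [7]
LOAD_CONST → push 12. Stack: [7, 12]
BINARY_OP // → 7 // 12 = 0. Stack: [0]
STORE_FAST r → r=0. Stack: []
LOAD_FAST y → push 8. Stack: [8]
LOAD_CONST → push 2. Stack: [8, 2]
BINARY_OP + → 8 + 2 = 10. Stack: [10]
STORE_FAST n → n=10. Stack: []
LOAD_CONST → push 8. Stack: [8]
LOAD_FAST a → push 7. Stack: [8, 7]
BINARY_OP + → 8 + 7 = 15. Stack: [15]
STORE_FAST q → q=15. Stack: []
LOAD_FAST q → push 15. Stack: [15]
LOAD_CONST → push 9. Stack: [15, 9]
BINARY_OP * → 15 * 9 = 135. Stack: [135]
RETURN_VALUE → return 135.

135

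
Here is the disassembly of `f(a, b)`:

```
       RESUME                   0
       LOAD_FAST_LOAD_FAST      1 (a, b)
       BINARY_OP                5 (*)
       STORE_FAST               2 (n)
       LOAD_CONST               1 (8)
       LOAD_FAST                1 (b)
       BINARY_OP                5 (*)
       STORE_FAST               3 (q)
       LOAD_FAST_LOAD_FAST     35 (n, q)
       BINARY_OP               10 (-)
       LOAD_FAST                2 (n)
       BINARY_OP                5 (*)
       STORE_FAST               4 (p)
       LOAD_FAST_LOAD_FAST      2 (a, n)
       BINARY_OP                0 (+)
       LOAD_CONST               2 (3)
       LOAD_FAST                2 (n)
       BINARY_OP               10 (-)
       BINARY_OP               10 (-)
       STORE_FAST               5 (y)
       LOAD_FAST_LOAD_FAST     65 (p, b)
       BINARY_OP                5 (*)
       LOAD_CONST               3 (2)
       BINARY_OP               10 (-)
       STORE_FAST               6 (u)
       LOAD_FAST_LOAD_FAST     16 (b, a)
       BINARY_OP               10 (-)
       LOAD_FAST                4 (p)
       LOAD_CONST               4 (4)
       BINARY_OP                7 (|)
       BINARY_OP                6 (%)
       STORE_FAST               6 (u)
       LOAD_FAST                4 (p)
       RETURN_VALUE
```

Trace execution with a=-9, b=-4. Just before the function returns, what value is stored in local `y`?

60

LOAD_FAST_LOAD_FAST a,b → push -9,-4. Stack: [-9, -4]
BINARY_OP * → -9 * -4 = 36. Stack: [36]
STORE_FAST n → n=36. Stack: []
LOAD_CONST → push 8. Stack: [8]
LOAD_FAST b → push -4. Stack: [8, -4]
BINARY_OP * → 8 * -4 = -32. Stack: [-32]
STORE_FAST q → q=-32. Stack: []
LOAD_FAST_LOAD_FAST n,q → push 36,-32. Stack: [36, -32]
BINARY_OP - → 36 - -32 = 68. Stack: [68]
LOAD_FAST n → push 36. Stack: [68, 36]
BINARY_OP * → 68 * 36 = 2448. Stack: [2448]
STORE_FAST p → p=2448. Stack: []
LOAD_FAST_LOAD_FAST a,n → push -9,36. Stack: [-9, 36]
BINARY_OP + → -9 + 36 = 27. Stack: [27]
LOAD_CONST → push 3. Stack: [27, 3]
LOAD_FAST n → push 36. Stack: [27, 3, 36]
BINARY_OP - → 3 - 36 = -33. Stack: [27, -33]
BINARY_OP - → 27 - -33 = 60. Stack: [60]
STORE_FAST y → y=60. Stack: []
LOAD_FAST_LOAD_FAST p,b → push 2448,-4. Stack: [2448, -4]
BINARY_OP * → 2448 * -4 = -9792. Stack: [-9792]
LOAD_CONST → push 2. Stack: [-9792, 2]
BINARY_OP - → -9792 - 2 = -9794. Stack: [-9794]
STORE_FAST u → u=-9794. Stack: []
LOAD_FAST_LOAD_FAST b,a → push -4,-9. Stack: [-4, -9]
BINARY_OP - → -4 - -9 = 5. Stack: [5]
LOAD_FAST p → push 2448. Stack: [5, 2448]
LOAD_CONST → push 4. Stack: [5, 2448, 4]
BINARY_OP | → 2448 | 4 = 2452. Stack: [5, 2452]
BINARY_OP % → 5 % 2452 = 5. Stack: [5]
STORE_FAST u → u=5. Stack: []
LOAD_FAST p → push 2448. Stack: [2448]
RETURN_VALUE → return 2448.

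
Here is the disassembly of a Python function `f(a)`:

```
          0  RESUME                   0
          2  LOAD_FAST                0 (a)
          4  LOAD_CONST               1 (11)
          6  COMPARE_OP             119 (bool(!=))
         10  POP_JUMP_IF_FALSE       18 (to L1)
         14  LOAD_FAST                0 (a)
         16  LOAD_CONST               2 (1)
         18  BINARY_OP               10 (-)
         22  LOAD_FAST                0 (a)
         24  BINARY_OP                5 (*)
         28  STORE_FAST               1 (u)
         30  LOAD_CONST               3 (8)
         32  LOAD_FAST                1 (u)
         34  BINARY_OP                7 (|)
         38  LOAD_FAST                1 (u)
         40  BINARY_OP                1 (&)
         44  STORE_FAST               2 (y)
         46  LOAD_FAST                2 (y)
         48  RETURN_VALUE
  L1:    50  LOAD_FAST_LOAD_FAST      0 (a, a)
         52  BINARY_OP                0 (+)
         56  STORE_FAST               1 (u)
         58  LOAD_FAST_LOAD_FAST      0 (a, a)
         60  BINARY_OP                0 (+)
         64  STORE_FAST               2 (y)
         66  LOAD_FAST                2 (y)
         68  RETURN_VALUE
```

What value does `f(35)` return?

LOAD_FAST a → push 35. Stack: [35]
LOAD_CONST → push 11. Stack: [35, 11]
COMPARE_OP bool(!=) → 35 vs 11 = True. Stack: [True]
POP_JUMP_IF_FALSE → pop True; no jump. Stack: []
LOAD_FAST a → push 35. Stack: [35]
LOAD_CONST → push 1. Stack: [35, 1]
BINARY_OP - → 35 - 1 = 34. Stack: [34]
LOAD_FAST a → push 35. Stack: [34, 35]
BINARY_OP * → 34 * 35 = 1190. Stack: [1190]
STORE_FAST u → u=1190. Stack: []
LOAD_CONST → push 8. Stack: [8]
LOAD_FAST u → push 1190. Stack: [8, 1190]
BINARY_OP | → 8 | 1190 = 1198. Stack: [1198]
LOAD_FAST u → push 1190. Stack: [1198, 1190]
BINARY_OP & → 1198 & 1190 = 1190. Stack: [1190]
STORE_FAST y → y=1190. Stack: []
LOAD_FAST y → push 1190. Stack: [1190]
RETURN_VALUE → return 1190.

1190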